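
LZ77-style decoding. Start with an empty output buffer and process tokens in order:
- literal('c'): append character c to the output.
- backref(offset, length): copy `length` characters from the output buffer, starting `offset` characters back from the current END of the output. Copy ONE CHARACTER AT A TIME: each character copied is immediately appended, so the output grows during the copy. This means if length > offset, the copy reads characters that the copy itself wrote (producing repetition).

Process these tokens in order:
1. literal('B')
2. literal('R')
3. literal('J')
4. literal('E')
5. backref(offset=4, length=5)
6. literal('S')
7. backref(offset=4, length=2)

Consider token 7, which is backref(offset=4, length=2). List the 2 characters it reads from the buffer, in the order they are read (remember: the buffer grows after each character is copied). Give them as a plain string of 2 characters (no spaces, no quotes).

Answer: JE

Derivation:
Token 1: literal('B'). Output: "B"
Token 2: literal('R'). Output: "BR"
Token 3: literal('J'). Output: "BRJ"
Token 4: literal('E'). Output: "BRJE"
Token 5: backref(off=4, len=5) (overlapping!). Copied 'BRJEB' from pos 0. Output: "BRJEBRJEB"
Token 6: literal('S'). Output: "BRJEBRJEBS"
Token 7: backref(off=4, len=2). Buffer before: "BRJEBRJEBS" (len 10)
  byte 1: read out[6]='J', append. Buffer now: "BRJEBRJEBSJ"
  byte 2: read out[7]='E', append. Buffer now: "BRJEBRJEBSJE"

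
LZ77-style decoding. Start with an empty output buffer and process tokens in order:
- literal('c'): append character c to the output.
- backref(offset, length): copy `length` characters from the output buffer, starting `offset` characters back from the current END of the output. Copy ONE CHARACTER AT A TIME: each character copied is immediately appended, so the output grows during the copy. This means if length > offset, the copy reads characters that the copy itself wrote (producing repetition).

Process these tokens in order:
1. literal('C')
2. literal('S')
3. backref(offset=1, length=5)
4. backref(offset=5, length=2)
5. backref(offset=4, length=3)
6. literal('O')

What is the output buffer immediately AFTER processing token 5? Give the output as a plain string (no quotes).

Token 1: literal('C'). Output: "C"
Token 2: literal('S'). Output: "CS"
Token 3: backref(off=1, len=5) (overlapping!). Copied 'SSSSS' from pos 1. Output: "CSSSSSS"
Token 4: backref(off=5, len=2). Copied 'SS' from pos 2. Output: "CSSSSSSSS"
Token 5: backref(off=4, len=3). Copied 'SSS' from pos 5. Output: "CSSSSSSSSSSS"

Answer: CSSSSSSSSSSS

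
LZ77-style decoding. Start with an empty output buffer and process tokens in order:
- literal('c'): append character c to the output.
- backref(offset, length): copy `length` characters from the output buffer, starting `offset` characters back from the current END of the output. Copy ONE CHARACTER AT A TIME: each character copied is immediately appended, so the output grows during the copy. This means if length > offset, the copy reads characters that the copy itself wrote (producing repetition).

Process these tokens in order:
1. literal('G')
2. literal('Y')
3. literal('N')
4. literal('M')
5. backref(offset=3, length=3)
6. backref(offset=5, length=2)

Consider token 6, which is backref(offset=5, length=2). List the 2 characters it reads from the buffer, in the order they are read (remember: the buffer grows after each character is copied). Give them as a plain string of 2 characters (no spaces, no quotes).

Answer: NM

Derivation:
Token 1: literal('G'). Output: "G"
Token 2: literal('Y'). Output: "GY"
Token 3: literal('N'). Output: "GYN"
Token 4: literal('M'). Output: "GYNM"
Token 5: backref(off=3, len=3). Copied 'YNM' from pos 1. Output: "GYNMYNM"
Token 6: backref(off=5, len=2). Buffer before: "GYNMYNM" (len 7)
  byte 1: read out[2]='N', append. Buffer now: "GYNMYNMN"
  byte 2: read out[3]='M', append. Buffer now: "GYNMYNMNM"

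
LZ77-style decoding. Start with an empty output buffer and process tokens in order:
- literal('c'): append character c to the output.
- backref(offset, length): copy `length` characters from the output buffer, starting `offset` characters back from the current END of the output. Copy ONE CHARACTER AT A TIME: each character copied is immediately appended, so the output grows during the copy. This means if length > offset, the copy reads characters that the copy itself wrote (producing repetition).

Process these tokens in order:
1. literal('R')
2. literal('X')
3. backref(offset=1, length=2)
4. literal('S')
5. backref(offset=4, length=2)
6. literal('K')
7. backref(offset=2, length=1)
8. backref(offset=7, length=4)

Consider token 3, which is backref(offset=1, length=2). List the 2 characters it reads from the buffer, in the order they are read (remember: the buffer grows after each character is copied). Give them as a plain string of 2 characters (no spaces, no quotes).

Answer: XX

Derivation:
Token 1: literal('R'). Output: "R"
Token 2: literal('X'). Output: "RX"
Token 3: backref(off=1, len=2). Buffer before: "RX" (len 2)
  byte 1: read out[1]='X', append. Buffer now: "RXX"
  byte 2: read out[2]='X', append. Buffer now: "RXXX"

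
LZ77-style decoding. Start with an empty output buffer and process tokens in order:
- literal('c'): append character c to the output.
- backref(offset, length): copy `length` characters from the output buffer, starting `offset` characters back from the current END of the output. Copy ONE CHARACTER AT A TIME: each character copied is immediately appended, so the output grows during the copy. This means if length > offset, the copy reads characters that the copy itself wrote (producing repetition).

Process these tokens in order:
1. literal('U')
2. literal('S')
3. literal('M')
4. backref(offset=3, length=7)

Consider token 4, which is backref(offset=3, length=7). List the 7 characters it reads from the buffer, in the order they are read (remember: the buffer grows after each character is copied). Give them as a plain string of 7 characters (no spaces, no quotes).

Token 1: literal('U'). Output: "U"
Token 2: literal('S'). Output: "US"
Token 3: literal('M'). Output: "USM"
Token 4: backref(off=3, len=7). Buffer before: "USM" (len 3)
  byte 1: read out[0]='U', append. Buffer now: "USMU"
  byte 2: read out[1]='S', append. Buffer now: "USMUS"
  byte 3: read out[2]='M', append. Buffer now: "USMUSM"
  byte 4: read out[3]='U', append. Buffer now: "USMUSMU"
  byte 5: read out[4]='S', append. Buffer now: "USMUSMUS"
  byte 6: read out[5]='M', append. Buffer now: "USMUSMUSM"
  byte 7: read out[6]='U', append. Buffer now: "USMUSMUSMU"

Answer: USMUSMU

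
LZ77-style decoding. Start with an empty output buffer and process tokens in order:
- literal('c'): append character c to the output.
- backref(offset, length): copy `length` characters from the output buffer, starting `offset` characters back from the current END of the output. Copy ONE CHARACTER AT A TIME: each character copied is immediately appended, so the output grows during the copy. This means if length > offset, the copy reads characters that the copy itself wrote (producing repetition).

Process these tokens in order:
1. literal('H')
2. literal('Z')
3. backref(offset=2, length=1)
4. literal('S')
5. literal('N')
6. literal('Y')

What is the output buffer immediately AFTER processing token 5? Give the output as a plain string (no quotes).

Token 1: literal('H'). Output: "H"
Token 2: literal('Z'). Output: "HZ"
Token 3: backref(off=2, len=1). Copied 'H' from pos 0. Output: "HZH"
Token 4: literal('S'). Output: "HZHS"
Token 5: literal('N'). Output: "HZHSN"

Answer: HZHSN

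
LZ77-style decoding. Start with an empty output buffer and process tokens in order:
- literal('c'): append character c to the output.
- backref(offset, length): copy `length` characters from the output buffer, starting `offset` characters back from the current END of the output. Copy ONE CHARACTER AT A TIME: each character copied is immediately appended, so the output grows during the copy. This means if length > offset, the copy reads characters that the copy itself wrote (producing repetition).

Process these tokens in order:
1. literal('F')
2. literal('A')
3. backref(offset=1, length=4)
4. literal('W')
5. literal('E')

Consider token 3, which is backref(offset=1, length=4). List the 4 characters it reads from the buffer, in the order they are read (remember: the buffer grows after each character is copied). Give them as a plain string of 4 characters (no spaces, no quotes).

Answer: AAAA

Derivation:
Token 1: literal('F'). Output: "F"
Token 2: literal('A'). Output: "FA"
Token 3: backref(off=1, len=4). Buffer before: "FA" (len 2)
  byte 1: read out[1]='A', append. Buffer now: "FAA"
  byte 2: read out[2]='A', append. Buffer now: "FAAA"
  byte 3: read out[3]='A', append. Buffer now: "FAAAA"
  byte 4: read out[4]='A', append. Buffer now: "FAAAAA"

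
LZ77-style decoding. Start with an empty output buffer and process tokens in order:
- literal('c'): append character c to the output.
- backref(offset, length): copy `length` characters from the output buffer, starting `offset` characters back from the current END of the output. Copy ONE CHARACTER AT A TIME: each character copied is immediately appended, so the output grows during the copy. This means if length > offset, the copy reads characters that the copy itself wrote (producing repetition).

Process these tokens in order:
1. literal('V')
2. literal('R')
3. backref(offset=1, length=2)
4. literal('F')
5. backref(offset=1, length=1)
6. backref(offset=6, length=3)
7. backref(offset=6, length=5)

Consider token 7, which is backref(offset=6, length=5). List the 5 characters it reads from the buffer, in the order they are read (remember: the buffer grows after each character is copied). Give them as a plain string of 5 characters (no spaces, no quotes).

Answer: RFFVR

Derivation:
Token 1: literal('V'). Output: "V"
Token 2: literal('R'). Output: "VR"
Token 3: backref(off=1, len=2) (overlapping!). Copied 'RR' from pos 1. Output: "VRRR"
Token 4: literal('F'). Output: "VRRRF"
Token 5: backref(off=1, len=1). Copied 'F' from pos 4. Output: "VRRRFF"
Token 6: backref(off=6, len=3). Copied 'VRR' from pos 0. Output: "VRRRFFVRR"
Token 7: backref(off=6, len=5). Buffer before: "VRRRFFVRR" (len 9)
  byte 1: read out[3]='R', append. Buffer now: "VRRRFFVRRR"
  byte 2: read out[4]='F', append. Buffer now: "VRRRFFVRRRF"
  byte 3: read out[5]='F', append. Buffer now: "VRRRFFVRRRFF"
  byte 4: read out[6]='V', append. Buffer now: "VRRRFFVRRRFFV"
  byte 5: read out[7]='R', append. Buffer now: "VRRRFFVRRRFFVR"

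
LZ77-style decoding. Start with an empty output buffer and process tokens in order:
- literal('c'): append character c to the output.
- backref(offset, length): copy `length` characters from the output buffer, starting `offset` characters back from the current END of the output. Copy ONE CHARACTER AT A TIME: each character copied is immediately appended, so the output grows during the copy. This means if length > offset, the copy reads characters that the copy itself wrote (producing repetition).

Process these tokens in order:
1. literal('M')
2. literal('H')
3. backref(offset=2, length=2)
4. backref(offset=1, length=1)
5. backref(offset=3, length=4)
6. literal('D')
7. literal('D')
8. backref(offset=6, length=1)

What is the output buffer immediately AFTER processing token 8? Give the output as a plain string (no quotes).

Token 1: literal('M'). Output: "M"
Token 2: literal('H'). Output: "MH"
Token 3: backref(off=2, len=2). Copied 'MH' from pos 0. Output: "MHMH"
Token 4: backref(off=1, len=1). Copied 'H' from pos 3. Output: "MHMHH"
Token 5: backref(off=3, len=4) (overlapping!). Copied 'MHHM' from pos 2. Output: "MHMHHMHHM"
Token 6: literal('D'). Output: "MHMHHMHHMD"
Token 7: literal('D'). Output: "MHMHHMHHMDD"
Token 8: backref(off=6, len=1). Copied 'M' from pos 5. Output: "MHMHHMHHMDDM"

Answer: MHMHHMHHMDDM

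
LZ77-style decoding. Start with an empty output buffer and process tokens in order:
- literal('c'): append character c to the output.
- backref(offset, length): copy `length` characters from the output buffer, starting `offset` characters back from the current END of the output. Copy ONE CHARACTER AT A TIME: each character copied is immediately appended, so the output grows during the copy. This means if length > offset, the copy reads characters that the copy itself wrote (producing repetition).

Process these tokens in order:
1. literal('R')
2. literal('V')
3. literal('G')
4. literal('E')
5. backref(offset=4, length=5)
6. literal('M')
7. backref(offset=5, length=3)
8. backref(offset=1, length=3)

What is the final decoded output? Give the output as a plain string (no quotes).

Answer: RVGERVGERMVGEEEE

Derivation:
Token 1: literal('R'). Output: "R"
Token 2: literal('V'). Output: "RV"
Token 3: literal('G'). Output: "RVG"
Token 4: literal('E'). Output: "RVGE"
Token 5: backref(off=4, len=5) (overlapping!). Copied 'RVGER' from pos 0. Output: "RVGERVGER"
Token 6: literal('M'). Output: "RVGERVGERM"
Token 7: backref(off=5, len=3). Copied 'VGE' from pos 5. Output: "RVGERVGERMVGE"
Token 8: backref(off=1, len=3) (overlapping!). Copied 'EEE' from pos 12. Output: "RVGERVGERMVGEEEE"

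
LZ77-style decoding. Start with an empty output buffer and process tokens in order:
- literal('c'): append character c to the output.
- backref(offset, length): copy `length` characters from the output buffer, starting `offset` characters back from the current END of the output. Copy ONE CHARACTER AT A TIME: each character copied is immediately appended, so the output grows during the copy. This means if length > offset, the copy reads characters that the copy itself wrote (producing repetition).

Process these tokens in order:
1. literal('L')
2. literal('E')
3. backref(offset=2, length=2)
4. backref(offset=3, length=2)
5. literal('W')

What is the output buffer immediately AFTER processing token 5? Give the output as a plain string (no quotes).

Answer: LELEELW

Derivation:
Token 1: literal('L'). Output: "L"
Token 2: literal('E'). Output: "LE"
Token 3: backref(off=2, len=2). Copied 'LE' from pos 0. Output: "LELE"
Token 4: backref(off=3, len=2). Copied 'EL' from pos 1. Output: "LELEEL"
Token 5: literal('W'). Output: "LELEELW"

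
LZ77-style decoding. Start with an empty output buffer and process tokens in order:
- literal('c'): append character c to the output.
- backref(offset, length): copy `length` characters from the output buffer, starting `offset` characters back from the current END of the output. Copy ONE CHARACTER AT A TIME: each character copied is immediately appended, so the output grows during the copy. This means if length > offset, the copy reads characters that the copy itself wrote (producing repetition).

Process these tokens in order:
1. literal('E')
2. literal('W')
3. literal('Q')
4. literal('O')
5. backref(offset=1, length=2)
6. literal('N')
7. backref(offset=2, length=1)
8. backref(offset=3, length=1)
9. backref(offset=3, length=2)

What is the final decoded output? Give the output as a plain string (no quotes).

Answer: EWQOOONOONO

Derivation:
Token 1: literal('E'). Output: "E"
Token 2: literal('W'). Output: "EW"
Token 3: literal('Q'). Output: "EWQ"
Token 4: literal('O'). Output: "EWQO"
Token 5: backref(off=1, len=2) (overlapping!). Copied 'OO' from pos 3. Output: "EWQOOO"
Token 6: literal('N'). Output: "EWQOOON"
Token 7: backref(off=2, len=1). Copied 'O' from pos 5. Output: "EWQOOONO"
Token 8: backref(off=3, len=1). Copied 'O' from pos 5. Output: "EWQOOONOO"
Token 9: backref(off=3, len=2). Copied 'NO' from pos 6. Output: "EWQOOONOONO"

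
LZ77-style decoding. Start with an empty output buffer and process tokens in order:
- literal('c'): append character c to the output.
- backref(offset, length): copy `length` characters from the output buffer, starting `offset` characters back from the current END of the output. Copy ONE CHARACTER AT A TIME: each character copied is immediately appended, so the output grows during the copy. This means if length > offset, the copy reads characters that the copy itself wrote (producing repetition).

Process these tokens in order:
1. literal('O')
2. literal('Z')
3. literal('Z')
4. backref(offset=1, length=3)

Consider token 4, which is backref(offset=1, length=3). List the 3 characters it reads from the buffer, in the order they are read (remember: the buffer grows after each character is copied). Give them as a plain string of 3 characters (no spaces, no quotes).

Answer: ZZZ

Derivation:
Token 1: literal('O'). Output: "O"
Token 2: literal('Z'). Output: "OZ"
Token 3: literal('Z'). Output: "OZZ"
Token 4: backref(off=1, len=3). Buffer before: "OZZ" (len 3)
  byte 1: read out[2]='Z', append. Buffer now: "OZZZ"
  byte 2: read out[3]='Z', append. Buffer now: "OZZZZ"
  byte 3: read out[4]='Z', append. Buffer now: "OZZZZZ"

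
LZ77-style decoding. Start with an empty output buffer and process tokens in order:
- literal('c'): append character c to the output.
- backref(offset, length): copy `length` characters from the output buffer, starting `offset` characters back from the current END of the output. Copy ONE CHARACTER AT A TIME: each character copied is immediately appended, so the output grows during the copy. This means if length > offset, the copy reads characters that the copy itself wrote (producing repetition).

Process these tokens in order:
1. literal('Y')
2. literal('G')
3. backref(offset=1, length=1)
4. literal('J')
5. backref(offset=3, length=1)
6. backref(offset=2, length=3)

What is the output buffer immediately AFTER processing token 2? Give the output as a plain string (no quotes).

Answer: YG

Derivation:
Token 1: literal('Y'). Output: "Y"
Token 2: literal('G'). Output: "YG"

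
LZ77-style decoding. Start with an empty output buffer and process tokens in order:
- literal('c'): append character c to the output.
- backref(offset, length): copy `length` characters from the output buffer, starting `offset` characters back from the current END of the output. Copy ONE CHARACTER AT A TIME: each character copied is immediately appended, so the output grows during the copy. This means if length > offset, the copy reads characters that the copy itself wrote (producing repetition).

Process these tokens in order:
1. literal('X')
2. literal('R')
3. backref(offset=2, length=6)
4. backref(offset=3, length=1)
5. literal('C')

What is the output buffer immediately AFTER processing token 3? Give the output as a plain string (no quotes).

Answer: XRXRXRXR

Derivation:
Token 1: literal('X'). Output: "X"
Token 2: literal('R'). Output: "XR"
Token 3: backref(off=2, len=6) (overlapping!). Copied 'XRXRXR' from pos 0. Output: "XRXRXRXR"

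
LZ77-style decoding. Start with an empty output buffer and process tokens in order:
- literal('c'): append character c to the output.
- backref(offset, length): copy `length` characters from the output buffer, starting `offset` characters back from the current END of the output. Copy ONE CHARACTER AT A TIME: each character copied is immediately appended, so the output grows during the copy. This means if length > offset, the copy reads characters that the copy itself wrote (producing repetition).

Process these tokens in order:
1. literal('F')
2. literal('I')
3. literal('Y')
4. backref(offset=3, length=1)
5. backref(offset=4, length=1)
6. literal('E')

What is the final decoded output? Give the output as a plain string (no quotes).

Answer: FIYFFE

Derivation:
Token 1: literal('F'). Output: "F"
Token 2: literal('I'). Output: "FI"
Token 3: literal('Y'). Output: "FIY"
Token 4: backref(off=3, len=1). Copied 'F' from pos 0. Output: "FIYF"
Token 5: backref(off=4, len=1). Copied 'F' from pos 0. Output: "FIYFF"
Token 6: literal('E'). Output: "FIYFFE"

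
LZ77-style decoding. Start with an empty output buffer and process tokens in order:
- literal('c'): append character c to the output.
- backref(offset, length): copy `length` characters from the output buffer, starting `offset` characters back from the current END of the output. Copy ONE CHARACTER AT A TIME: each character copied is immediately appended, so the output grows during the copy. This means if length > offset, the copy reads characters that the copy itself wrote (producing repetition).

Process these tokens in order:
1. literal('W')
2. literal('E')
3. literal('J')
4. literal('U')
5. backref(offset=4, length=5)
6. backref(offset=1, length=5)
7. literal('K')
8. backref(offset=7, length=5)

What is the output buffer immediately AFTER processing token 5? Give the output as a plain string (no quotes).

Answer: WEJUWEJUW

Derivation:
Token 1: literal('W'). Output: "W"
Token 2: literal('E'). Output: "WE"
Token 3: literal('J'). Output: "WEJ"
Token 4: literal('U'). Output: "WEJU"
Token 5: backref(off=4, len=5) (overlapping!). Copied 'WEJUW' from pos 0. Output: "WEJUWEJUW"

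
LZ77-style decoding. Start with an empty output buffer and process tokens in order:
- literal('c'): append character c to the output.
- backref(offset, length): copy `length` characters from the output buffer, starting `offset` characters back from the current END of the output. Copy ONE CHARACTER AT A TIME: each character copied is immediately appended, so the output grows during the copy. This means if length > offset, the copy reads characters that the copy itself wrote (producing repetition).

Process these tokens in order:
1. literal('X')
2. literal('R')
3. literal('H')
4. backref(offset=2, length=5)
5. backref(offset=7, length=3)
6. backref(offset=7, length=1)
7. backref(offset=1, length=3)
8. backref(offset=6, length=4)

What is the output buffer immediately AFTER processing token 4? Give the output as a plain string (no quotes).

Answer: XRHRHRHR

Derivation:
Token 1: literal('X'). Output: "X"
Token 2: literal('R'). Output: "XR"
Token 3: literal('H'). Output: "XRH"
Token 4: backref(off=2, len=5) (overlapping!). Copied 'RHRHR' from pos 1. Output: "XRHRHRHR"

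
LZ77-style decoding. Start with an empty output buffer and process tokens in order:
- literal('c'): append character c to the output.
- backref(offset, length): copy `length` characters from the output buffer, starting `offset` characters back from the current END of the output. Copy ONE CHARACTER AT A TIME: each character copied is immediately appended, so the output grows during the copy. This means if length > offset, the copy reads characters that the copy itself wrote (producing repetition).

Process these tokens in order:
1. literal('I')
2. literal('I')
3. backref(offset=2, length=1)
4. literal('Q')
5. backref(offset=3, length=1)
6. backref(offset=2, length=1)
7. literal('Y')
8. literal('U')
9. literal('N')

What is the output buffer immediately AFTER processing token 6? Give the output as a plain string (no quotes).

Token 1: literal('I'). Output: "I"
Token 2: literal('I'). Output: "II"
Token 3: backref(off=2, len=1). Copied 'I' from pos 0. Output: "III"
Token 4: literal('Q'). Output: "IIIQ"
Token 5: backref(off=3, len=1). Copied 'I' from pos 1. Output: "IIIQI"
Token 6: backref(off=2, len=1). Copied 'Q' from pos 3. Output: "IIIQIQ"

Answer: IIIQIQ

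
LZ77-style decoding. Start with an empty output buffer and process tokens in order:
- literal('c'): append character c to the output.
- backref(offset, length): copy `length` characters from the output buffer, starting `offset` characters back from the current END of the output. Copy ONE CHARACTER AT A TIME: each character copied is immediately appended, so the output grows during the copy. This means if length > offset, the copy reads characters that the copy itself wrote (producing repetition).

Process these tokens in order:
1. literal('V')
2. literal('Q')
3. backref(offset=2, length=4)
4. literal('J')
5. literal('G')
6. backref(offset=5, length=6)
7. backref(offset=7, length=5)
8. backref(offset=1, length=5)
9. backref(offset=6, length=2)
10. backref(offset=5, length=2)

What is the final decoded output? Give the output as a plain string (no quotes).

Answer: VQVQVQJGQVQJGQGQVQJJJJJJJJJJ

Derivation:
Token 1: literal('V'). Output: "V"
Token 2: literal('Q'). Output: "VQ"
Token 3: backref(off=2, len=4) (overlapping!). Copied 'VQVQ' from pos 0. Output: "VQVQVQ"
Token 4: literal('J'). Output: "VQVQVQJ"
Token 5: literal('G'). Output: "VQVQVQJG"
Token 6: backref(off=5, len=6) (overlapping!). Copied 'QVQJGQ' from pos 3. Output: "VQVQVQJGQVQJGQ"
Token 7: backref(off=7, len=5). Copied 'GQVQJ' from pos 7. Output: "VQVQVQJGQVQJGQGQVQJ"
Token 8: backref(off=1, len=5) (overlapping!). Copied 'JJJJJ' from pos 18. Output: "VQVQVQJGQVQJGQGQVQJJJJJJ"
Token 9: backref(off=6, len=2). Copied 'JJ' from pos 18. Output: "VQVQVQJGQVQJGQGQVQJJJJJJJJ"
Token 10: backref(off=5, len=2). Copied 'JJ' from pos 21. Output: "VQVQVQJGQVQJGQGQVQJJJJJJJJJJ"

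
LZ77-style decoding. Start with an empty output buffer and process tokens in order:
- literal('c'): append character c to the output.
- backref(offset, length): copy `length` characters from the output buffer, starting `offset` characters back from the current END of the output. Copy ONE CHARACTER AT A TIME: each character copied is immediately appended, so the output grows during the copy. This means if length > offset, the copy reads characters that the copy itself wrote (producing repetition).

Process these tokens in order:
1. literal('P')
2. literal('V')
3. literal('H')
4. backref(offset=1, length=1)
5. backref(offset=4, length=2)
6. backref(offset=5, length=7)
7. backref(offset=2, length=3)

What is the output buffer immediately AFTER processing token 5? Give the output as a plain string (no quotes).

Token 1: literal('P'). Output: "P"
Token 2: literal('V'). Output: "PV"
Token 3: literal('H'). Output: "PVH"
Token 4: backref(off=1, len=1). Copied 'H' from pos 2. Output: "PVHH"
Token 5: backref(off=4, len=2). Copied 'PV' from pos 0. Output: "PVHHPV"

Answer: PVHHPV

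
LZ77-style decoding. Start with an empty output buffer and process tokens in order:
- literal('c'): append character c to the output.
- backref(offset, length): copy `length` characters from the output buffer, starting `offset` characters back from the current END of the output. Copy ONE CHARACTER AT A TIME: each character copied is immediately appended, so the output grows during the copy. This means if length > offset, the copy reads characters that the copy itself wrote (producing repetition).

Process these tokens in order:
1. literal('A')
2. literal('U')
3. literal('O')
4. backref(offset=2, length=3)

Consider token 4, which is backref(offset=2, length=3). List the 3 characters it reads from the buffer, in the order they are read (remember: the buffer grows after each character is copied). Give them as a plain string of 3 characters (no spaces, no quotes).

Token 1: literal('A'). Output: "A"
Token 2: literal('U'). Output: "AU"
Token 3: literal('O'). Output: "AUO"
Token 4: backref(off=2, len=3). Buffer before: "AUO" (len 3)
  byte 1: read out[1]='U', append. Buffer now: "AUOU"
  byte 2: read out[2]='O', append. Buffer now: "AUOUO"
  byte 3: read out[3]='U', append. Buffer now: "AUOUOU"

Answer: UOU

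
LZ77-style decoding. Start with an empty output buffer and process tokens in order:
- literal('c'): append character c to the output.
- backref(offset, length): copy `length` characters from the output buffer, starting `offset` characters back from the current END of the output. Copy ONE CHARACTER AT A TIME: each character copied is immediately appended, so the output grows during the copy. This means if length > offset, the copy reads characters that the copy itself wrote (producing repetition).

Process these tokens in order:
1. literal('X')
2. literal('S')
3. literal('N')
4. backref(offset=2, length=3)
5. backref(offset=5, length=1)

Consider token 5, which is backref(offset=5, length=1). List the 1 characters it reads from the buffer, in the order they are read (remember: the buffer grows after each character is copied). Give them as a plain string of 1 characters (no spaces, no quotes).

Answer: S

Derivation:
Token 1: literal('X'). Output: "X"
Token 2: literal('S'). Output: "XS"
Token 3: literal('N'). Output: "XSN"
Token 4: backref(off=2, len=3) (overlapping!). Copied 'SNS' from pos 1. Output: "XSNSNS"
Token 5: backref(off=5, len=1). Buffer before: "XSNSNS" (len 6)
  byte 1: read out[1]='S', append. Buffer now: "XSNSNSS"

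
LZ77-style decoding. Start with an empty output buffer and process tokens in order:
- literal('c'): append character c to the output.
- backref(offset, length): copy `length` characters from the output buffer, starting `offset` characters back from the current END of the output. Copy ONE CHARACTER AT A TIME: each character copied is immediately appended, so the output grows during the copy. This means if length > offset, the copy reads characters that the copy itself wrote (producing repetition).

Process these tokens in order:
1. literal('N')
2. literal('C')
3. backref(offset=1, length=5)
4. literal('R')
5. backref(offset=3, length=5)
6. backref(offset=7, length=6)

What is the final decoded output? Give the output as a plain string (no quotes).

Answer: NCCCCCCRCCRCCCRCCRC

Derivation:
Token 1: literal('N'). Output: "N"
Token 2: literal('C'). Output: "NC"
Token 3: backref(off=1, len=5) (overlapping!). Copied 'CCCCC' from pos 1. Output: "NCCCCCC"
Token 4: literal('R'). Output: "NCCCCCCR"
Token 5: backref(off=3, len=5) (overlapping!). Copied 'CCRCC' from pos 5. Output: "NCCCCCCRCCRCC"
Token 6: backref(off=7, len=6). Copied 'CRCCRC' from pos 6. Output: "NCCCCCCRCCRCCCRCCRC"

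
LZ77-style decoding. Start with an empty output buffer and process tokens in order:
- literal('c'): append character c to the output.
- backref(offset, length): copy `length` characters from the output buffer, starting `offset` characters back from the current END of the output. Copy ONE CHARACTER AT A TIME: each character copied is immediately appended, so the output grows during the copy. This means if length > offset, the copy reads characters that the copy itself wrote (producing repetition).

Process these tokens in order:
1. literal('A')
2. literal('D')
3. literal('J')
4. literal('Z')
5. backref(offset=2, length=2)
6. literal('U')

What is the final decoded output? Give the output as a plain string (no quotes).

Token 1: literal('A'). Output: "A"
Token 2: literal('D'). Output: "AD"
Token 3: literal('J'). Output: "ADJ"
Token 4: literal('Z'). Output: "ADJZ"
Token 5: backref(off=2, len=2). Copied 'JZ' from pos 2. Output: "ADJZJZ"
Token 6: literal('U'). Output: "ADJZJZU"

Answer: ADJZJZU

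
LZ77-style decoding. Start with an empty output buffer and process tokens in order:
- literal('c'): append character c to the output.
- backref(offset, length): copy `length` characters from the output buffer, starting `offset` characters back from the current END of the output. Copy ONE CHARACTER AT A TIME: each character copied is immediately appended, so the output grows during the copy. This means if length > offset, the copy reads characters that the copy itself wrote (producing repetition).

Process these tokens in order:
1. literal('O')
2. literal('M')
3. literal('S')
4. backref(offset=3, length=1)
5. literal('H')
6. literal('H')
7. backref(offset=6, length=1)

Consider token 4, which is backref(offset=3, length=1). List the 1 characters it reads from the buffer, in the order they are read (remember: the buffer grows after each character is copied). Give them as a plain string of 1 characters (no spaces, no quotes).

Answer: O

Derivation:
Token 1: literal('O'). Output: "O"
Token 2: literal('M'). Output: "OM"
Token 3: literal('S'). Output: "OMS"
Token 4: backref(off=3, len=1). Buffer before: "OMS" (len 3)
  byte 1: read out[0]='O', append. Buffer now: "OMSO"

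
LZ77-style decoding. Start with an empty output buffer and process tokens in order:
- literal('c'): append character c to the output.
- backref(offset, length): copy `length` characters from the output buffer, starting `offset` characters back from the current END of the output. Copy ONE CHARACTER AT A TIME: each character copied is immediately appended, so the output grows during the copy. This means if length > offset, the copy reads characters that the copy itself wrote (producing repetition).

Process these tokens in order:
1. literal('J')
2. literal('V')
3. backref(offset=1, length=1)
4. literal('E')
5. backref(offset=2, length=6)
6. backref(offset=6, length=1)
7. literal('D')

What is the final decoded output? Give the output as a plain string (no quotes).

Answer: JVVEVEVEVEVD

Derivation:
Token 1: literal('J'). Output: "J"
Token 2: literal('V'). Output: "JV"
Token 3: backref(off=1, len=1). Copied 'V' from pos 1. Output: "JVV"
Token 4: literal('E'). Output: "JVVE"
Token 5: backref(off=2, len=6) (overlapping!). Copied 'VEVEVE' from pos 2. Output: "JVVEVEVEVE"
Token 6: backref(off=6, len=1). Copied 'V' from pos 4. Output: "JVVEVEVEVEV"
Token 7: literal('D'). Output: "JVVEVEVEVEVD"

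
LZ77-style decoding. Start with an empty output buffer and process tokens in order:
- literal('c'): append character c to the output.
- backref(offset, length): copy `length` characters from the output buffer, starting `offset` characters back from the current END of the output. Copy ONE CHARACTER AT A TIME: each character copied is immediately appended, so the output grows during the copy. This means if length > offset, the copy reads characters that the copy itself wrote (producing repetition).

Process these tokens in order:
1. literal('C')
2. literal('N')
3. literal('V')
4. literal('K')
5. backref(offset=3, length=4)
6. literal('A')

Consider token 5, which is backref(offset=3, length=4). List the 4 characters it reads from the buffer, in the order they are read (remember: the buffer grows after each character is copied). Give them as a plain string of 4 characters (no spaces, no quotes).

Token 1: literal('C'). Output: "C"
Token 2: literal('N'). Output: "CN"
Token 3: literal('V'). Output: "CNV"
Token 4: literal('K'). Output: "CNVK"
Token 5: backref(off=3, len=4). Buffer before: "CNVK" (len 4)
  byte 1: read out[1]='N', append. Buffer now: "CNVKN"
  byte 2: read out[2]='V', append. Buffer now: "CNVKNV"
  byte 3: read out[3]='K', append. Buffer now: "CNVKNVK"
  byte 4: read out[4]='N', append. Buffer now: "CNVKNVKN"

Answer: NVKN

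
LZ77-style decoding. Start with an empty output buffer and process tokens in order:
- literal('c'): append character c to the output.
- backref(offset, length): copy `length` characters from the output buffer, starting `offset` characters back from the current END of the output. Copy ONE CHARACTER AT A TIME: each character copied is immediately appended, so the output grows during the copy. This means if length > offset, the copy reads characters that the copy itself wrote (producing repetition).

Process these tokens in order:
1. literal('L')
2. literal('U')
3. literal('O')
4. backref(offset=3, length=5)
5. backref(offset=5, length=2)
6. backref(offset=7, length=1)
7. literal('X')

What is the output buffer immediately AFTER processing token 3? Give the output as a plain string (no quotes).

Answer: LUO

Derivation:
Token 1: literal('L'). Output: "L"
Token 2: literal('U'). Output: "LU"
Token 3: literal('O'). Output: "LUO"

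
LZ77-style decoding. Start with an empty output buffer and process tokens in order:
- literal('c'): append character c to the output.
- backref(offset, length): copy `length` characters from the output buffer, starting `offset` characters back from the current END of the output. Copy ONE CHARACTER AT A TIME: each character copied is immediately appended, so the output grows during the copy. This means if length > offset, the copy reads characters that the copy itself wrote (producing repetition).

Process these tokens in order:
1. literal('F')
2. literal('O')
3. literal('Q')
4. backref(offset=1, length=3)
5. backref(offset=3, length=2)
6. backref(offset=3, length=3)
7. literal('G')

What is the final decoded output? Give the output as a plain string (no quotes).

Token 1: literal('F'). Output: "F"
Token 2: literal('O'). Output: "FO"
Token 3: literal('Q'). Output: "FOQ"
Token 4: backref(off=1, len=3) (overlapping!). Copied 'QQQ' from pos 2. Output: "FOQQQQ"
Token 5: backref(off=3, len=2). Copied 'QQ' from pos 3. Output: "FOQQQQQQ"
Token 6: backref(off=3, len=3). Copied 'QQQ' from pos 5. Output: "FOQQQQQQQQQ"
Token 7: literal('G'). Output: "FOQQQQQQQQQG"

Answer: FOQQQQQQQQQG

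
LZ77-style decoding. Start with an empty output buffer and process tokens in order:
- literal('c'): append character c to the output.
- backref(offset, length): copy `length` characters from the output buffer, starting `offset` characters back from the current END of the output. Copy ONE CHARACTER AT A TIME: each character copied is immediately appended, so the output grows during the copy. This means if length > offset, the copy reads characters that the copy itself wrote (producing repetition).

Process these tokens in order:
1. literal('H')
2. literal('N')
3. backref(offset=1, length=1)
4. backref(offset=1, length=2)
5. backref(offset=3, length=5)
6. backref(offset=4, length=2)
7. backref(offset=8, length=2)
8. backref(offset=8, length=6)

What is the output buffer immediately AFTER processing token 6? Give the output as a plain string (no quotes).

Answer: HNNNNNNNNNNN

Derivation:
Token 1: literal('H'). Output: "H"
Token 2: literal('N'). Output: "HN"
Token 3: backref(off=1, len=1). Copied 'N' from pos 1. Output: "HNN"
Token 4: backref(off=1, len=2) (overlapping!). Copied 'NN' from pos 2. Output: "HNNNN"
Token 5: backref(off=3, len=5) (overlapping!). Copied 'NNNNN' from pos 2. Output: "HNNNNNNNNN"
Token 6: backref(off=4, len=2). Copied 'NN' from pos 6. Output: "HNNNNNNNNNNN"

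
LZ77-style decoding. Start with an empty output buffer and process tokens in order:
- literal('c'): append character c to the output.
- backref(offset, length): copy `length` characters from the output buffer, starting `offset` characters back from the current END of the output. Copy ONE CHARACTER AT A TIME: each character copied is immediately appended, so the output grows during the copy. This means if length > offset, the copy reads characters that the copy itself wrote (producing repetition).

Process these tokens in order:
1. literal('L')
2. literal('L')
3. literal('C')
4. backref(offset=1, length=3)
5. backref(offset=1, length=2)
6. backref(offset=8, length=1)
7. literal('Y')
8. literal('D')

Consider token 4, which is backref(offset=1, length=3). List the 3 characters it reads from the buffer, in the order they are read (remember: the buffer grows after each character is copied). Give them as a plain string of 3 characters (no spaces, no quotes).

Token 1: literal('L'). Output: "L"
Token 2: literal('L'). Output: "LL"
Token 3: literal('C'). Output: "LLC"
Token 4: backref(off=1, len=3). Buffer before: "LLC" (len 3)
  byte 1: read out[2]='C', append. Buffer now: "LLCC"
  byte 2: read out[3]='C', append. Buffer now: "LLCCC"
  byte 3: read out[4]='C', append. Buffer now: "LLCCCC"

Answer: CCC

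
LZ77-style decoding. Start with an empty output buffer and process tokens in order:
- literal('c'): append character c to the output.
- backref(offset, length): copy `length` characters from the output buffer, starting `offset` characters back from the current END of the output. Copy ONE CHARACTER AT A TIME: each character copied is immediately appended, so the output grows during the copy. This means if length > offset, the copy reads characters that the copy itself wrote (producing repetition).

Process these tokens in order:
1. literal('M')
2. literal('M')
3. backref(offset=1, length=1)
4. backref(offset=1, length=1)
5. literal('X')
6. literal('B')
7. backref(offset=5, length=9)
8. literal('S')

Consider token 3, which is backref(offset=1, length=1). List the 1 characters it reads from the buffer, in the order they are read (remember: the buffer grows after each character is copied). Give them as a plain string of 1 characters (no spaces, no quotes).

Answer: M

Derivation:
Token 1: literal('M'). Output: "M"
Token 2: literal('M'). Output: "MM"
Token 3: backref(off=1, len=1). Buffer before: "MM" (len 2)
  byte 1: read out[1]='M', append. Buffer now: "MMM"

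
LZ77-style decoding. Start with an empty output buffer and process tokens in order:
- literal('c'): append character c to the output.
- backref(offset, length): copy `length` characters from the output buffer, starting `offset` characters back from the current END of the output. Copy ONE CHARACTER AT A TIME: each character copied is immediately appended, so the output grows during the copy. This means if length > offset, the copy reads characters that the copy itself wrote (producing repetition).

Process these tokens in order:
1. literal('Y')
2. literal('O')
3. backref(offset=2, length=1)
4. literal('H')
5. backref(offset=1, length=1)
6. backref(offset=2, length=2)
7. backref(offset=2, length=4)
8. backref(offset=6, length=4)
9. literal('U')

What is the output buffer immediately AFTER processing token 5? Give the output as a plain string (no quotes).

Token 1: literal('Y'). Output: "Y"
Token 2: literal('O'). Output: "YO"
Token 3: backref(off=2, len=1). Copied 'Y' from pos 0. Output: "YOY"
Token 4: literal('H'). Output: "YOYH"
Token 5: backref(off=1, len=1). Copied 'H' from pos 3. Output: "YOYHH"

Answer: YOYHH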